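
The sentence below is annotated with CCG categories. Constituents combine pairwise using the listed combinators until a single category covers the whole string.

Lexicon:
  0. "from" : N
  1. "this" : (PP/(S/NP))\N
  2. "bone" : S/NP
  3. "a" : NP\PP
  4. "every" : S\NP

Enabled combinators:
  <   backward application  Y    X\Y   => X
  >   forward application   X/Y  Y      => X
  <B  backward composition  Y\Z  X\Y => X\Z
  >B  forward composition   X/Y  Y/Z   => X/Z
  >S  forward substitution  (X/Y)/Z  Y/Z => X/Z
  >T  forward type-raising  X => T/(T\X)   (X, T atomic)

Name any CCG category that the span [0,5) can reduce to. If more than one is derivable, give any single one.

[0,5] S   <
  [0,4] NP   <
    [0,3] PP   >
      [0,2] PP/(S/NP)   <
        [0,1] "from" : N
        [1,2] "this" : (PP/(S/NP))\N
      [2,3] "bone" : S/NP
    [3,4] "a" : NP\PP
  [4,5] "every" : S\NP

S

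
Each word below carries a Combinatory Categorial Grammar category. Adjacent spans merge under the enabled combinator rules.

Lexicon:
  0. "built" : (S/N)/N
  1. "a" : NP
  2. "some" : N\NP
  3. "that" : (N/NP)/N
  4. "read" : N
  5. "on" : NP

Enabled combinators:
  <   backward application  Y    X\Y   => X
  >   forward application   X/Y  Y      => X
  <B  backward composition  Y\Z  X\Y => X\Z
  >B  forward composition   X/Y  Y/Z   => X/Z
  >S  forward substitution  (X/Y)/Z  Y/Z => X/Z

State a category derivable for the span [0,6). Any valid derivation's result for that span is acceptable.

S

[0,6] S   >
  [0,3] S/N   >
    [0,1] "built" : (S/N)/N
    [1,3] N   <
      [1,2] "a" : NP
      [2,3] "some" : N\NP
  [3,6] N   >
    [3,5] N/NP   >
      [3,4] "that" : (N/NP)/N
      [4,5] "read" : N
    [5,6] "on" : NP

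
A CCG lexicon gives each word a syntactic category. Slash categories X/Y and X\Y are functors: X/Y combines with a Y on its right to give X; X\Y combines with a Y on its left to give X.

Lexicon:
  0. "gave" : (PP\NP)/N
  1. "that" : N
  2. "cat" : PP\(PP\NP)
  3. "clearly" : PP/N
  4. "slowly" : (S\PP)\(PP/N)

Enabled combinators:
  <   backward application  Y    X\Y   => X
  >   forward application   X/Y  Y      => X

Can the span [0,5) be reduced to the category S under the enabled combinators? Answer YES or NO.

[0,5] S   <
  [0,3] PP   <
    [0,2] PP\NP   >
      [0,1] "gave" : (PP\NP)/N
      [1,2] "that" : N
    [2,3] "cat" : PP\(PP\NP)
  [3,5] S\PP   <
    [3,4] "clearly" : PP/N
    [4,5] "slowly" : (S\PP)\(PP/N)

YES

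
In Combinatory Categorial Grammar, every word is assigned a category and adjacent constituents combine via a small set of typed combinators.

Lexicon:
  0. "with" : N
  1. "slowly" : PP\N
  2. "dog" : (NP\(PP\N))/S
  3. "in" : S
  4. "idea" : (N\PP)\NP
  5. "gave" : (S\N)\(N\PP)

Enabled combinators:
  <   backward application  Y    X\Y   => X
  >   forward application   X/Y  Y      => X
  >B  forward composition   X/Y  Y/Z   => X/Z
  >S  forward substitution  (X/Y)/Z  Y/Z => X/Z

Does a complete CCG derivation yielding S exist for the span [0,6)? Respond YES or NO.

YES

[0,6] S   <
  [0,1] "with" : N
  [1,6] S\N   <
    [1,5] N\PP   <
      [1,4] NP   <
        [1,2] "slowly" : PP\N
        [2,4] NP\(PP\N)   >
          [2,3] "dog" : (NP\(PP\N))/S
          [3,4] "in" : S
      [4,5] "idea" : (N\PP)\NP
    [5,6] "gave" : (S\N)\(N\PP)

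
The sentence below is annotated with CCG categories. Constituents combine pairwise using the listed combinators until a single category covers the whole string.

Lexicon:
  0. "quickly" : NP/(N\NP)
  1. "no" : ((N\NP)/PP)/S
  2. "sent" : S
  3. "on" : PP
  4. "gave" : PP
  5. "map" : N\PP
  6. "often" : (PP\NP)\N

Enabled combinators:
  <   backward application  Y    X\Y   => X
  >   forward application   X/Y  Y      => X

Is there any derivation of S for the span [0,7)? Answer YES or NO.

NP/(N\NP) ((N\NP)/PP)/S S PP PP N\PP (PP\NP)\N
CKY chart[0,7] = {PP}; S ∉ chart

NO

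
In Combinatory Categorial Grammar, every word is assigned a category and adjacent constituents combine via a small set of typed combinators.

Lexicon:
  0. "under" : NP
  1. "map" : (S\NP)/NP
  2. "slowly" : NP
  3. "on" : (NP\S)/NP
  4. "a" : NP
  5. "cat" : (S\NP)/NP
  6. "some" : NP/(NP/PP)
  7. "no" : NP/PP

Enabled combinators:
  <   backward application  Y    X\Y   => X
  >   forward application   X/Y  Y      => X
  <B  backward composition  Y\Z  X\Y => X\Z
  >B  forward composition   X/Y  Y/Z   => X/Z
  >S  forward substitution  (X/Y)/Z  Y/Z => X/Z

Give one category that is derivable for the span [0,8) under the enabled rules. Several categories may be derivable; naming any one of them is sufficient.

[0,8] S   <
  [0,5] NP   <
    [0,3] S   <
      [0,1] "under" : NP
      [1,3] S\NP   >
        [1,2] "map" : (S\NP)/NP
        [2,3] "slowly" : NP
    [3,5] NP\S   >
      [3,4] "on" : (NP\S)/NP
      [4,5] "a" : NP
  [5,8] S\NP   >
    [5,6] "cat" : (S\NP)/NP
    [6,8] NP   >
      [6,7] "some" : NP/(NP/PP)
      [7,8] "no" : NP/PP

S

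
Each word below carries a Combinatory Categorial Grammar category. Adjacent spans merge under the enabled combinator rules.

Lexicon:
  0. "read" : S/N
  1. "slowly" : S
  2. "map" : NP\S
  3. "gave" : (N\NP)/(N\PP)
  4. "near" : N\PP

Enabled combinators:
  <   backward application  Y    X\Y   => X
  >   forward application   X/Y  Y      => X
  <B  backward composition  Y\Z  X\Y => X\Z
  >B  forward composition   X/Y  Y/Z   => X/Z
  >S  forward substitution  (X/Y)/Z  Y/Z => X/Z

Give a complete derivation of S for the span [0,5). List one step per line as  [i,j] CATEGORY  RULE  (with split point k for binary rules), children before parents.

[0,5] S   >
  [0,1] "read" : S/N
  [1,5] N   <
    [1,3] NP   <
      [1,2] "slowly" : S
      [2,3] "map" : NP\S
    [3,5] N\NP   >
      [3,4] "gave" : (N\NP)/(N\PP)
      [4,5] "near" : N\PP

[0,1] S/N  lex  "read"
[1,2] S  lex  "slowly"
[2,3] NP\S  lex  "map"
[1,3] NP  <  k=2
[3,4] (N\NP)/(N\PP)  lex  "gave"
[4,5] N\PP  lex  "near"
[3,5] N\NP  >  k=4
[1,5] N  <  k=3
[0,5] S  >  k=1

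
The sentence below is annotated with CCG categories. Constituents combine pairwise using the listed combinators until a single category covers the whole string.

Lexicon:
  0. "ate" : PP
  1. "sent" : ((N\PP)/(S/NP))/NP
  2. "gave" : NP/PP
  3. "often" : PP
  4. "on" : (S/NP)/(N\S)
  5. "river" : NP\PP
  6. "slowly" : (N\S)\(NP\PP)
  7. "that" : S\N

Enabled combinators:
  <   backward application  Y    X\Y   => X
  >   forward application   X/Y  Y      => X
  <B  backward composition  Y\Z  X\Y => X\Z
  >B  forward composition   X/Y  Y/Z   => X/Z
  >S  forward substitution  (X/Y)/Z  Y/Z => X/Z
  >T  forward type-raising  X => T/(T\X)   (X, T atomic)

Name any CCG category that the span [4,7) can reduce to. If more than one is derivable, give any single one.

S/NP

[0,8] S   <
  [0,1] "ate" : PP
  [1,8] S\PP   <B
    [1,7] N\PP   >
      [1,4] (N\PP)/(S/NP)   >
        [1,2] "sent" : ((N\PP)/(S/NP))/NP
        [2,4] NP   >
          [2,3] "gave" : NP/PP
          [3,4] "often" : PP
      [4,7] S/NP   >
        [4,5] "on" : (S/NP)/(N\S)
        [5,7] N\S   <
          [5,6] "river" : NP\PP
          [6,7] "slowly" : (N\S)\(NP\PP)
    [7,8] "that" : S\N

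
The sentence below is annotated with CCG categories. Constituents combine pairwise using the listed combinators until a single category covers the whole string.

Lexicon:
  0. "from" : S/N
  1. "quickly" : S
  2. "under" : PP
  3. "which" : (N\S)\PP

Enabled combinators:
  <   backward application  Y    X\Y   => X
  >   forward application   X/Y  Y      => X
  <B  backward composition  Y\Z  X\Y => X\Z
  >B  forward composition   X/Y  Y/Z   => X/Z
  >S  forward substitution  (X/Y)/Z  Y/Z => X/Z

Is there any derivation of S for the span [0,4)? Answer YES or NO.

YES

[0,4] S   >
  [0,1] "from" : S/N
  [1,4] N   <
    [1,2] "quickly" : S
    [2,4] N\S   <
      [2,3] "under" : PP
      [3,4] "which" : (N\S)\PP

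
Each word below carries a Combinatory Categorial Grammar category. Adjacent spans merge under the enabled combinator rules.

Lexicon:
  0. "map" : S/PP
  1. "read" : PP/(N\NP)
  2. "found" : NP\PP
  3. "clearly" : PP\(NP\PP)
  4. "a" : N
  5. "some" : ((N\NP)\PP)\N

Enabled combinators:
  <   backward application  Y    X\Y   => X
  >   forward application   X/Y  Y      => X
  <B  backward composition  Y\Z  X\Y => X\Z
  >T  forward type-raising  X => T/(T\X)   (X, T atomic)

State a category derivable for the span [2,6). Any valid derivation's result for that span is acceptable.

[0,6] S   >
  [0,1] "map" : S/PP
  [1,6] PP   >
    [1,2] "read" : PP/(N\NP)
    [2,6] N\NP   <
      [2,4] PP   <
        [2,3] "found" : NP\PP
        [3,4] "clearly" : PP\(NP\PP)
      [4,6] (N\NP)\PP   <
        [4,5] "a" : N
        [5,6] "some" : ((N\NP)\PP)\N

N\NP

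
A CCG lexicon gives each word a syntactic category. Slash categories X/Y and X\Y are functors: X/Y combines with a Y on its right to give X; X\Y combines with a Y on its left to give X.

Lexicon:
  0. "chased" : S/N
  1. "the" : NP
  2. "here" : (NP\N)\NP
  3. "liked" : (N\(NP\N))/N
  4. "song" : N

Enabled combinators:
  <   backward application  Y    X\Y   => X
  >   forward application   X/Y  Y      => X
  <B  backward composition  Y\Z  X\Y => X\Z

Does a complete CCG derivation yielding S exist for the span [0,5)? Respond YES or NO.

[0,5] S   >
  [0,1] "chased" : S/N
  [1,5] N   <
    [1,3] NP\N   <
      [1,2] "the" : NP
      [2,3] "here" : (NP\N)\NP
    [3,5] N\(NP\N)   >
      [3,4] "liked" : (N\(NP\N))/N
      [4,5] "song" : N

YES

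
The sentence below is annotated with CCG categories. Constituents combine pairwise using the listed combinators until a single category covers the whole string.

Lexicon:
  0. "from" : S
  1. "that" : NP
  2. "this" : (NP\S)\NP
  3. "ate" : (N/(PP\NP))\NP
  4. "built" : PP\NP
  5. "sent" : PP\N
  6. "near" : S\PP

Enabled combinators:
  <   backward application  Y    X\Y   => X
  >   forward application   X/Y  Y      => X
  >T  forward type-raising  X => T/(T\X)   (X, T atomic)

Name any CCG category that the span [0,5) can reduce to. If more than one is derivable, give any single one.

N

[0,7] S   <
  [0,6] PP   <
    [0,5] N   >
      [0,4] N/(PP\NP)   <
        [0,3] NP   <
          [0,1] "from" : S
          [1,3] NP\S   <
            [1,2] "that" : NP
            [2,3] "this" : (NP\S)\NP
        [3,4] "ate" : (N/(PP\NP))\NP
      [4,5] "built" : PP\NP
    [5,6] "sent" : PP\N
  [6,7] "near" : S\PP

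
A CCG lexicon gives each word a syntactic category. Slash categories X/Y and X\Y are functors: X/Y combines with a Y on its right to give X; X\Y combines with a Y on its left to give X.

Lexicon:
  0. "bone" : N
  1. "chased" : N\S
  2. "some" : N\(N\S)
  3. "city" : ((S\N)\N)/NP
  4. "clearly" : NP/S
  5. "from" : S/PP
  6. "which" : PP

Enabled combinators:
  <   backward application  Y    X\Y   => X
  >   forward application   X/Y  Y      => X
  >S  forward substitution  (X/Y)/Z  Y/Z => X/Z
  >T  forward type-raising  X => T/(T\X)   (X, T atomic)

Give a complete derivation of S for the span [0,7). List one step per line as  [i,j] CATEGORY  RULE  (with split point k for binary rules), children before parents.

[0,1] N  lex  "bone"
[0,1] S/(S\N)  >T
[1,2] N\S  lex  "chased"
[2,3] N\(N\S)  lex  "some"
[1,3] N  <  k=2
[3,4] ((S\N)\N)/NP  lex  "city"
[4,5] NP/S  lex  "clearly"
[5,6] S/PP  lex  "from"
[6,7] PP  lex  "which"
[5,7] S  >  k=6
[4,7] NP  >  k=5
[3,7] (S\N)\N  >  k=4
[1,7] S\N  <  k=3
[0,7] S  >  k=1

[0,7] S   >
  [0,1] S/(S\N)   >T
    [0,1] "bone" : N
  [1,7] S\N   <
    [1,3] N   <
      [1,2] "chased" : N\S
      [2,3] "some" : N\(N\S)
    [3,7] (S\N)\N   >
      [3,4] "city" : ((S\N)\N)/NP
      [4,7] NP   >
        [4,5] "clearly" : NP/S
        [5,7] S   >
          [5,6] "from" : S/PP
          [6,7] "which" : PP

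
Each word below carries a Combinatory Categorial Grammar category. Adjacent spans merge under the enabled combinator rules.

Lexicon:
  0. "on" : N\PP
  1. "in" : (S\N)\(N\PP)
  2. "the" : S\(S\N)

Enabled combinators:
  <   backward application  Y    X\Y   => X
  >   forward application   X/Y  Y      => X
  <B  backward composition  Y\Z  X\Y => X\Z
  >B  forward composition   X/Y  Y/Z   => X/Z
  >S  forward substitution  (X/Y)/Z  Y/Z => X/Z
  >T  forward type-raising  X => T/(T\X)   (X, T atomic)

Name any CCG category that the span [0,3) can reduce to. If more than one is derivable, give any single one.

S

[0,3] S   <
  [0,2] S\N   <
    [0,1] "on" : N\PP
    [1,2] "in" : (S\N)\(N\PP)
  [2,3] "the" : S\(S\N)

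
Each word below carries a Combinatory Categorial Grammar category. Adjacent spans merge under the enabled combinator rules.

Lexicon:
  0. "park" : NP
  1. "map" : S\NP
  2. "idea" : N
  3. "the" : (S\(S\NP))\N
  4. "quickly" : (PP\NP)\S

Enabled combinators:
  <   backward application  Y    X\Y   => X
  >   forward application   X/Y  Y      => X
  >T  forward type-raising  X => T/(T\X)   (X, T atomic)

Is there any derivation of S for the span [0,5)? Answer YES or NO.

NO

NP S\NP N (S\(S\NP))\N (PP\NP)\S
CKY chart[0,5] = {N/(N\PP), NP/(NP\PP), PP, PP/(PP\PP), S/(S\PP)}; S ∉ chart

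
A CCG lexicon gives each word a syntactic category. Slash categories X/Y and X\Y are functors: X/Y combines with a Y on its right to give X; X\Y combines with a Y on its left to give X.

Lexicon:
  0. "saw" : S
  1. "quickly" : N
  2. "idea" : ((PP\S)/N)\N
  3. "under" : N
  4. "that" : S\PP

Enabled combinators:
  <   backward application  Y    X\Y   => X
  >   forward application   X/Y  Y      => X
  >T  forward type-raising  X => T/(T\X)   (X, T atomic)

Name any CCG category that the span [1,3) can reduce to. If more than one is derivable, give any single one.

(PP\S)/N

[0,5] S   <
  [0,4] PP   <
    [0,1] "saw" : S
    [1,4] PP\S   >
      [1,3] (PP\S)/N   <
        [1,2] "quickly" : N
        [2,3] "idea" : ((PP\S)/N)\N
      [3,4] "under" : N
  [4,5] "that" : S\PP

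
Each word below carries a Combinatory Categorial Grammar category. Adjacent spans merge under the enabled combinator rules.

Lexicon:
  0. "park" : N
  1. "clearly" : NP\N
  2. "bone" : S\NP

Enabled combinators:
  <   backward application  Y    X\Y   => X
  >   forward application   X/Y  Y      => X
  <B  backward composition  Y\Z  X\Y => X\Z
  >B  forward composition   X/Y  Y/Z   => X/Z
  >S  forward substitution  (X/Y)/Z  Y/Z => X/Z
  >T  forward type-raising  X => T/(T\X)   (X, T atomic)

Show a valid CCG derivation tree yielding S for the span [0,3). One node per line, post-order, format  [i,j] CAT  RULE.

[0,1] N  lex  "park"
[1,2] NP\N  lex  "clearly"
[2,3] S\NP  lex  "bone"
[1,3] S\N  <B  k=2
[0,3] S  <  k=1

[0,3] S   <
  [0,1] "park" : N
  [1,3] S\N   <B
    [1,2] "clearly" : NP\N
    [2,3] "bone" : S\NP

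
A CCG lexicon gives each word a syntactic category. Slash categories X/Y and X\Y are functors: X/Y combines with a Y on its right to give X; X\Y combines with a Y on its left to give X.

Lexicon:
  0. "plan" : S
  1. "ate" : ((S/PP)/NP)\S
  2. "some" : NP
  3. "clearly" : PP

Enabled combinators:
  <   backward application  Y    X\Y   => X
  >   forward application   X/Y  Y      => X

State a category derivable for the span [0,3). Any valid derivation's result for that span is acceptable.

S/PP

[0,4] S   >
  [0,3] S/PP   >
    [0,2] (S/PP)/NP   <
      [0,1] "plan" : S
      [1,2] "ate" : ((S/PP)/NP)\S
    [2,3] "some" : NP
  [3,4] "clearly" : PP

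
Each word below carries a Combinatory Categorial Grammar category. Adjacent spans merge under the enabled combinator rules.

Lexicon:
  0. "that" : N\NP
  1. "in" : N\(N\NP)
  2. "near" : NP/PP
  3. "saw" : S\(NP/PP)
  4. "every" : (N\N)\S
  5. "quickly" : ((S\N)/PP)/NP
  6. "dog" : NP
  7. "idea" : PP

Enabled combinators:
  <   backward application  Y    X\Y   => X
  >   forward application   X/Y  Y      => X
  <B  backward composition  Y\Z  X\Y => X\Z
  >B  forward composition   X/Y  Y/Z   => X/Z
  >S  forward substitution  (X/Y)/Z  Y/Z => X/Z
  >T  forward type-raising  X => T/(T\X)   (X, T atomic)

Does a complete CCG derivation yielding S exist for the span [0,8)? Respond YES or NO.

[0,8] S   <
  [0,2] N   <
    [0,1] "that" : N\NP
    [1,2] "in" : N\(N\NP)
  [2,8] S\N   <B
    [2,5] N\N   <
      [2,4] S   <
        [2,3] "near" : NP/PP
        [3,4] "saw" : S\(NP/PP)
      [4,5] "every" : (N\N)\S
    [5,8] S\N   >
      [5,7] (S\N)/PP   >
        [5,6] "quickly" : ((S\N)/PP)/NP
        [6,7] "dog" : NP
      [7,8] "idea" : PP

YES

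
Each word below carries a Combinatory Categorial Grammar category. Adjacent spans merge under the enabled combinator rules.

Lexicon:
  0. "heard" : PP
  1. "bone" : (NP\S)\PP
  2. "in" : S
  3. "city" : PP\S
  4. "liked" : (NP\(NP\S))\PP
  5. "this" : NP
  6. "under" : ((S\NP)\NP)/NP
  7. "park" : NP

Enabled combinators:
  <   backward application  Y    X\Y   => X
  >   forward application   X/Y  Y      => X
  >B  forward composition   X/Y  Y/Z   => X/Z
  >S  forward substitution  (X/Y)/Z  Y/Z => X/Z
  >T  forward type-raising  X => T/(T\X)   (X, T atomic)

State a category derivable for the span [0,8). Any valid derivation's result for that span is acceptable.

S

[0,8] S   <
  [0,5] NP   <
    [0,2] NP\S   <
      [0,1] "heard" : PP
      [1,2] "bone" : (NP\S)\PP
    [2,5] NP\(NP\S)   <
      [2,4] PP   >
        [2,3] PP/(PP\S)   >T
          [2,3] "in" : S
        [3,4] "city" : PP\S
      [4,5] "liked" : (NP\(NP\S))\PP
  [5,8] S\NP   <
    [5,6] "this" : NP
    [6,8] (S\NP)\NP   >
      [6,7] "under" : ((S\NP)\NP)/NP
      [7,8] "park" : NP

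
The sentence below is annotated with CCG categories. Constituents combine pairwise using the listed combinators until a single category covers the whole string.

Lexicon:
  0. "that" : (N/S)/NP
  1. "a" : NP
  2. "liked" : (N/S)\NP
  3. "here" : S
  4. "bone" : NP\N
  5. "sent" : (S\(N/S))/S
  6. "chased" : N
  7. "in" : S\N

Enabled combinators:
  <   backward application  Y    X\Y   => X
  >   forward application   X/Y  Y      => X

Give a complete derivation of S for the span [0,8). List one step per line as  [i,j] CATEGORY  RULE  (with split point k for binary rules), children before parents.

[0,1] (N/S)/NP  lex  "that"
[1,2] NP  lex  "a"
[2,3] (N/S)\NP  lex  "liked"
[1,3] N/S  <  k=2
[3,4] S  lex  "here"
[1,4] N  >  k=3
[4,5] NP\N  lex  "bone"
[1,5] NP  <  k=4
[0,5] N/S  >  k=1
[5,6] (S\(N/S))/S  lex  "sent"
[6,7] N  lex  "chased"
[7,8] S\N  lex  "in"
[6,8] S  <  k=7
[5,8] S\(N/S)  >  k=6
[0,8] S  <  k=5

[0,8] S   <
  [0,5] N/S   >
    [0,1] "that" : (N/S)/NP
    [1,5] NP   <
      [1,4] N   >
        [1,3] N/S   <
          [1,2] "a" : NP
          [2,3] "liked" : (N/S)\NP
        [3,4] "here" : S
      [4,5] "bone" : NP\N
  [5,8] S\(N/S)   >
    [5,6] "sent" : (S\(N/S))/S
    [6,8] S   <
      [6,7] "chased" : N
      [7,8] "in" : S\N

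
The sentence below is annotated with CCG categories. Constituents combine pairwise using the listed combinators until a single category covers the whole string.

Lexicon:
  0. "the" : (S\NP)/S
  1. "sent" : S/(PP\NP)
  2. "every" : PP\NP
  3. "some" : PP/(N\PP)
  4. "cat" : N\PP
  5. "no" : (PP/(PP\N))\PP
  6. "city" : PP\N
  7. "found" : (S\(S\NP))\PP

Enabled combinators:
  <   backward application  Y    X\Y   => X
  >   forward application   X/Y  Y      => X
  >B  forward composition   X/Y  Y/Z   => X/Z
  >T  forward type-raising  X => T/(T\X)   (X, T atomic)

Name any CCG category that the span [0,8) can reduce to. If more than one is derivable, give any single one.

S

[0,8] S   <
  [0,3] S\NP   >
    [0,1] "the" : (S\NP)/S
    [1,3] S   >
      [1,2] "sent" : S/(PP\NP)
      [2,3] "every" : PP\NP
  [3,8] S\(S\NP)   <
    [3,7] PP   >
      [3,6] PP/(PP\N)   <
        [3,5] PP   >
          [3,4] "some" : PP/(N\PP)
          [4,5] "cat" : N\PP
        [5,6] "no" : (PP/(PP\N))\PP
      [6,7] "city" : PP\N
    [7,8] "found" : (S\(S\NP))\PP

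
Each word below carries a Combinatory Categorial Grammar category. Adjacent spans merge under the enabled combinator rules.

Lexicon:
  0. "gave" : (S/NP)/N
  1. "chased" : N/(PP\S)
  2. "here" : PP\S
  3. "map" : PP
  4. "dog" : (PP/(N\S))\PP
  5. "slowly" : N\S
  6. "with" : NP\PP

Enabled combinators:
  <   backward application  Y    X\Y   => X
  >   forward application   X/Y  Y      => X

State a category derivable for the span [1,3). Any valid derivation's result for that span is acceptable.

N

[0,7] S   >
  [0,3] S/NP   >
    [0,1] "gave" : (S/NP)/N
    [1,3] N   >
      [1,2] "chased" : N/(PP\S)
      [2,3] "here" : PP\S
  [3,7] NP   <
    [3,6] PP   >
      [3,5] PP/(N\S)   <
        [3,4] "map" : PP
        [4,5] "dog" : (PP/(N\S))\PP
      [5,6] "slowly" : N\S
    [6,7] "with" : NP\PP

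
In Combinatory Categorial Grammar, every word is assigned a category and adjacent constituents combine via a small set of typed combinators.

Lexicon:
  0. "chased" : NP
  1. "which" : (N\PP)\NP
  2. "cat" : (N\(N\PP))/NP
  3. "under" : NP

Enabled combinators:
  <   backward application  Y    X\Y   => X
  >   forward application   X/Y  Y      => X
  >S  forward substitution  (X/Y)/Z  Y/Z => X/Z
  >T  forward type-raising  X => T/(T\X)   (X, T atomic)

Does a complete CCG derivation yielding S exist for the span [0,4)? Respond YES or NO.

NO

NP (N\PP)\NP (N\(N\PP))/NP NP
CKY chart[0,4] = {N, N/(N\N), NP/(NP\N), PP/(PP\N), S/(S\N)}; S ∉ chart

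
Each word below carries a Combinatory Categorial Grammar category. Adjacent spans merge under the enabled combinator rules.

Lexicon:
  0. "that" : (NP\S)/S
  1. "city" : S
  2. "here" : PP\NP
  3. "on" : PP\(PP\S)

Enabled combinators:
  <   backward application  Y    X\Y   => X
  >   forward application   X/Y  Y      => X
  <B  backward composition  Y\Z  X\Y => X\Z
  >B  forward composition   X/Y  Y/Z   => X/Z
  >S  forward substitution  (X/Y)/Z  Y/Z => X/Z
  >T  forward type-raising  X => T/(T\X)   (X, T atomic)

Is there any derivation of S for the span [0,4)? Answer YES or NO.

NO

(NP\S)/S S PP\NP PP\(PP\S)
CKY chart[0,4] = {N/(N\PP), NP/(NP\PP), PP, PP/(PP\PP), S/(S\PP)}; S ∉ chart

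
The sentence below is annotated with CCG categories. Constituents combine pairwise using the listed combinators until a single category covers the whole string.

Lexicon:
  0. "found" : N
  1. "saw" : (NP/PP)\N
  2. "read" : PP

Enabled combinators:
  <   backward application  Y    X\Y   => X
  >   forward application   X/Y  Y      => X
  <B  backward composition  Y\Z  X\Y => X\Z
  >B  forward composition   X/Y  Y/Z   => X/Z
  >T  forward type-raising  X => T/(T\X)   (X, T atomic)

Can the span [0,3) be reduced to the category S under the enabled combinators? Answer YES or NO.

N (NP/PP)\N PP
CKY chart[0,3] = {N/(N\NP), NP, NP/(NP\NP), NP/(PP\PP), PP/(PP\NP), S/(S\NP)}; S ∉ chart

NO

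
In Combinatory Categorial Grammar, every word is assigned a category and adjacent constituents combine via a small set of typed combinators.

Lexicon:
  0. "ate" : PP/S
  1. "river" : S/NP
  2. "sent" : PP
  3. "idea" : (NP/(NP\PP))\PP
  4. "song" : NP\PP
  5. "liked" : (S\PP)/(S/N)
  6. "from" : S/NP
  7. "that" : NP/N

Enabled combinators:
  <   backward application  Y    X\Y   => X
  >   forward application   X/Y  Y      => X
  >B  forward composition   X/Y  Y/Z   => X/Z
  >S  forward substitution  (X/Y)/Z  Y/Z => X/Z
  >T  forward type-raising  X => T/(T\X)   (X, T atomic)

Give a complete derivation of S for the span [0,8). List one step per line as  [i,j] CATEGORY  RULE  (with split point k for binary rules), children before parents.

[0,8] S   <
  [0,5] PP   >
    [0,1] "ate" : PP/S
    [1,5] S   >
      [1,2] "river" : S/NP
      [2,5] NP   >
        [2,4] NP/(NP\PP)   <
          [2,3] "sent" : PP
          [3,4] "idea" : (NP/(NP\PP))\PP
        [4,5] "song" : NP\PP
  [5,8] S\PP   >
    [5,6] "liked" : (S\PP)/(S/N)
    [6,8] S/N   >B
      [6,7] "from" : S/NP
      [7,8] "that" : NP/N

[0,1] PP/S  lex  "ate"
[1,2] S/NP  lex  "river"
[2,3] PP  lex  "sent"
[3,4] (NP/(NP\PP))\PP  lex  "idea"
[2,4] NP/(NP\PP)  <  k=3
[4,5] NP\PP  lex  "song"
[2,5] NP  >  k=4
[1,5] S  >  k=2
[0,5] PP  >  k=1
[5,6] (S\PP)/(S/N)  lex  "liked"
[6,7] S/NP  lex  "from"
[7,8] NP/N  lex  "that"
[6,8] S/N  >B  k=7
[5,8] S\PP  >  k=6
[0,8] S  <  k=5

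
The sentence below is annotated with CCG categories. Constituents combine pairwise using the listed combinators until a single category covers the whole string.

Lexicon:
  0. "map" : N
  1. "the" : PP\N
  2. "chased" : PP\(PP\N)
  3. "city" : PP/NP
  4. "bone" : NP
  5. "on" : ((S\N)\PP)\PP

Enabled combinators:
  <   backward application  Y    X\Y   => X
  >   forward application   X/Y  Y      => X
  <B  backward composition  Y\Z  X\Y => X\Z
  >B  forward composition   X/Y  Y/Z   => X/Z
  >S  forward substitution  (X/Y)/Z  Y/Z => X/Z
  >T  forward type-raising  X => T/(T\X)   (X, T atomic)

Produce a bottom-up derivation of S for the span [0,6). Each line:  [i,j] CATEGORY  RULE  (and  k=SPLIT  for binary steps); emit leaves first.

[0,6] S   >
  [0,1] S/(S\N)   >T
    [0,1] "map" : N
  [1,6] S\N   <
    [1,3] PP   <
      [1,2] "the" : PP\N
      [2,3] "chased" : PP\(PP\N)
    [3,6] (S\N)\PP   <
      [3,5] PP   >
        [3,4] "city" : PP/NP
        [4,5] "bone" : NP
      [5,6] "on" : ((S\N)\PP)\PP

[0,1] N  lex  "map"
[0,1] S/(S\N)  >T
[1,2] PP\N  lex  "the"
[2,3] PP\(PP\N)  lex  "chased"
[1,3] PP  <  k=2
[3,4] PP/NP  lex  "city"
[4,5] NP  lex  "bone"
[3,5] PP  >  k=4
[5,6] ((S\N)\PP)\PP  lex  "on"
[3,6] (S\N)\PP  <  k=5
[1,6] S\N  <  k=3
[0,6] S  >  k=1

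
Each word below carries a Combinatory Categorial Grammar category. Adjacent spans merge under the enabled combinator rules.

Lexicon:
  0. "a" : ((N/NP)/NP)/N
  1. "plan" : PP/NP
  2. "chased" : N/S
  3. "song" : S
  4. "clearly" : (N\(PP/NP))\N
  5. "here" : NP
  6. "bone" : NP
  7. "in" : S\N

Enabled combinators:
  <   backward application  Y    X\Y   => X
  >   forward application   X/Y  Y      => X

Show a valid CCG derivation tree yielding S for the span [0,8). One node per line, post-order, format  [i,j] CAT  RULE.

[0,8] S   <
  [0,7] N   >
    [0,6] N/NP   >
      [0,5] (N/NP)/NP   >
        [0,1] "a" : ((N/NP)/NP)/N
        [1,5] N   <
          [1,2] "plan" : PP/NP
          [2,5] N\(PP/NP)   <
            [2,4] N   >
              [2,3] "chased" : N/S
              [3,4] "song" : S
            [4,5] "clearly" : (N\(PP/NP))\N
      [5,6] "here" : NP
    [6,7] "bone" : NP
  [7,8] "in" : S\N

[0,1] ((N/NP)/NP)/N  lex  "a"
[1,2] PP/NP  lex  "plan"
[2,3] N/S  lex  "chased"
[3,4] S  lex  "song"
[2,4] N  >  k=3
[4,5] (N\(PP/NP))\N  lex  "clearly"
[2,5] N\(PP/NP)  <  k=4
[1,5] N  <  k=2
[0,5] (N/NP)/NP  >  k=1
[5,6] NP  lex  "here"
[0,6] N/NP  >  k=5
[6,7] NP  lex  "bone"
[0,7] N  >  k=6
[7,8] S\N  lex  "in"
[0,8] S  <  k=7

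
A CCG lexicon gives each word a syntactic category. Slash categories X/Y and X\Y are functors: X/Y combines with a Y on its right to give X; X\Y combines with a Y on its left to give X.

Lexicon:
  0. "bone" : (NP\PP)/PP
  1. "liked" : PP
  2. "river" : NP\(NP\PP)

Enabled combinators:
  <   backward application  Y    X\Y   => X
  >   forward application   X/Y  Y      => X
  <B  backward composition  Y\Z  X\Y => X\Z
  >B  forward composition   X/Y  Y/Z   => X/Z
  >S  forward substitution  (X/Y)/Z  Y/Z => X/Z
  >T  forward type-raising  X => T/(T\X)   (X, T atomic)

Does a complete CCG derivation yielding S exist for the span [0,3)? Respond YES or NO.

NO

(NP\PP)/PP PP NP\(NP\PP)
CKY chart[0,3] = {N/(N\NP), NP, NP/(NP\NP), PP/(PP\NP), S/(S\NP)}; S ∉ chart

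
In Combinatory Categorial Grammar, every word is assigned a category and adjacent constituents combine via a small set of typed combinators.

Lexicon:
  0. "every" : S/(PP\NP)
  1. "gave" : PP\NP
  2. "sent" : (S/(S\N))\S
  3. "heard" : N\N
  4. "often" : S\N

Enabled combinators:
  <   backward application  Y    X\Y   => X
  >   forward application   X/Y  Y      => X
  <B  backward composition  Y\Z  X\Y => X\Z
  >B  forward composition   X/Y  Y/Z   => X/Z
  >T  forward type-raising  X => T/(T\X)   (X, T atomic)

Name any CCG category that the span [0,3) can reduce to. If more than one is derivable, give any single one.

S/(S\N)

[0,5] S   >
  [0,3] S/(S\N)   <
    [0,2] S   >
      [0,1] "every" : S/(PP\NP)
      [1,2] "gave" : PP\NP
    [2,3] "sent" : (S/(S\N))\S
  [3,5] S\N   <B
    [3,4] "heard" : N\N
    [4,5] "often" : S\N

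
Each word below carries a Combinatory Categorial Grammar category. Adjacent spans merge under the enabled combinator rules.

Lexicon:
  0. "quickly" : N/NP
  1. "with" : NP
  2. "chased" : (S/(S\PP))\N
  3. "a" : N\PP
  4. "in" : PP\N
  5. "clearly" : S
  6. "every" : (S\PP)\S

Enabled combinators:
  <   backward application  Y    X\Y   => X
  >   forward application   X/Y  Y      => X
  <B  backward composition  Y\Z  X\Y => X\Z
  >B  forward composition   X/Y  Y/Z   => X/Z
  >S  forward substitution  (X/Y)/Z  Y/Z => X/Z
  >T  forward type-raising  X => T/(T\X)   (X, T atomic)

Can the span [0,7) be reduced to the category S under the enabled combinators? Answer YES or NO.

[0,7] S   >
  [0,3] S/(S\PP)   <
    [0,2] N   >
      [0,1] "quickly" : N/NP
      [1,2] "with" : NP
    [2,3] "chased" : (S/(S\PP))\N
  [3,7] S\PP   <B
    [3,5] PP\PP   <B
      [3,4] "a" : N\PP
      [4,5] "in" : PP\N
    [5,7] S\PP   <
      [5,6] "clearly" : S
      [6,7] "every" : (S\PP)\S

YES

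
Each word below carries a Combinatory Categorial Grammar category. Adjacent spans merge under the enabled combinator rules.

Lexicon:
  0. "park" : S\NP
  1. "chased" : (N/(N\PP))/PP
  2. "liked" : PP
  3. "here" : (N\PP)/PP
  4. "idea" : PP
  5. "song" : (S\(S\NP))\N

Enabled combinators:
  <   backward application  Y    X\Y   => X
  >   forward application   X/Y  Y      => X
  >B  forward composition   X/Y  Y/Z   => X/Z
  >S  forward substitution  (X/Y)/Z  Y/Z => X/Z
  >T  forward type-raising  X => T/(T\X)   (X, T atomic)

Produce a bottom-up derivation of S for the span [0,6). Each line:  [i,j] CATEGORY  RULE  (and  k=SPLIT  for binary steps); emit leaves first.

[0,6] S   <
  [0,1] "park" : S\NP
  [1,6] S\(S\NP)   <
    [1,5] N   >
      [1,3] N/(N\PP)   >
        [1,2] "chased" : (N/(N\PP))/PP
        [2,3] "liked" : PP
      [3,5] N\PP   >
        [3,4] "here" : (N\PP)/PP
        [4,5] "idea" : PP
    [5,6] "song" : (S\(S\NP))\N

[0,1] S\NP  lex  "park"
[1,2] (N/(N\PP))/PP  lex  "chased"
[2,3] PP  lex  "liked"
[1,3] N/(N\PP)  >  k=2
[3,4] (N\PP)/PP  lex  "here"
[4,5] PP  lex  "idea"
[3,5] N\PP  >  k=4
[1,5] N  >  k=3
[5,6] (S\(S\NP))\N  lex  "song"
[1,6] S\(S\NP)  <  k=5
[0,6] S  <  k=1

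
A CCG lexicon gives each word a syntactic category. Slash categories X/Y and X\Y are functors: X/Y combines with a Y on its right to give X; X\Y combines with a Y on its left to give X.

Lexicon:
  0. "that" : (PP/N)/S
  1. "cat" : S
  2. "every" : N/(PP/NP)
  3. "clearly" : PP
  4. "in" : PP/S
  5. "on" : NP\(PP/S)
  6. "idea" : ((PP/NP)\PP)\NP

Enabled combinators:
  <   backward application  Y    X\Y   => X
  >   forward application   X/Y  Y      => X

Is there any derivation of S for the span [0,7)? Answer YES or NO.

NO

(PP/N)/S S N/(PP/NP) PP PP/S NP\(PP/S) ((PP/NP)\PP)\NP
CKY chart[0,7] = {PP}; S ∉ chart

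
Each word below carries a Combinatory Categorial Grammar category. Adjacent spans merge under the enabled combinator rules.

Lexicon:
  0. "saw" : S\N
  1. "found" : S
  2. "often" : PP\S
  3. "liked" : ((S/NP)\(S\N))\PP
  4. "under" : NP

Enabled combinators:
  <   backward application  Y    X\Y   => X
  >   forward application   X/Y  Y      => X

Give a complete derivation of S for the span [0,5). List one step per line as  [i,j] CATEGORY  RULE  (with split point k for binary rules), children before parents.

[0,1] S\N  lex  "saw"
[1,2] S  lex  "found"
[2,3] PP\S  lex  "often"
[1,3] PP  <  k=2
[3,4] ((S/NP)\(S\N))\PP  lex  "liked"
[1,4] (S/NP)\(S\N)  <  k=3
[0,4] S/NP  <  k=1
[4,5] NP  lex  "under"
[0,5] S  >  k=4

[0,5] S   >
  [0,4] S/NP   <
    [0,1] "saw" : S\N
    [1,4] (S/NP)\(S\N)   <
      [1,3] PP   <
        [1,2] "found" : S
        [2,3] "often" : PP\S
      [3,4] "liked" : ((S/NP)\(S\N))\PP
  [4,5] "under" : NP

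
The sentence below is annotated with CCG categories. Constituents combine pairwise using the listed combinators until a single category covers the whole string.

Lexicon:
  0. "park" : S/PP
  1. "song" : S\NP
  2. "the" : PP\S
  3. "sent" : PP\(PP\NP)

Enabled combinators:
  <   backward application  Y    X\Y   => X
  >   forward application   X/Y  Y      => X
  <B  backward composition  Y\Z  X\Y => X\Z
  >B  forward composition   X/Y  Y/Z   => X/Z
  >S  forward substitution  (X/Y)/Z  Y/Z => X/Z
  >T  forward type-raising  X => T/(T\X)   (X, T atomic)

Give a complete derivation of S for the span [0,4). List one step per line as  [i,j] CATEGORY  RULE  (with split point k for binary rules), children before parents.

[0,4] S   >
  [0,1] "park" : S/PP
  [1,4] PP   <
    [1,3] PP\NP   <B
      [1,2] "song" : S\NP
      [2,3] "the" : PP\S
    [3,4] "sent" : PP\(PP\NP)

[0,1] S/PP  lex  "park"
[1,2] S\NP  lex  "song"
[2,3] PP\S  lex  "the"
[1,3] PP\NP  <B  k=2
[3,4] PP\(PP\NP)  lex  "sent"
[1,4] PP  <  k=3
[0,4] S  >  k=1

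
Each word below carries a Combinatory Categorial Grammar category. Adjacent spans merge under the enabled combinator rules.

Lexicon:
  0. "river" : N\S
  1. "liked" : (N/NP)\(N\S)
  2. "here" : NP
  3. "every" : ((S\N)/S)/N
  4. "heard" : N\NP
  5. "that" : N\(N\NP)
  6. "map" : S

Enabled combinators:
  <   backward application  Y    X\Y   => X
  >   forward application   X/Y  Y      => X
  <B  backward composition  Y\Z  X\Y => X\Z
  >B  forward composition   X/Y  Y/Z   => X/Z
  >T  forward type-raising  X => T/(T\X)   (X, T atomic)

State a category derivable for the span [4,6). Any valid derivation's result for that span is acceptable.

[0,7] S   <
  [0,3] N   >
    [0,2] N/NP   <
      [0,1] "river" : N\S
      [1,2] "liked" : (N/NP)\(N\S)
    [2,3] "here" : NP
  [3,7] S\N   >
    [3,6] (S\N)/S   >
      [3,4] "every" : ((S\N)/S)/N
      [4,6] N   <
        [4,5] "heard" : N\NP
        [5,6] "that" : N\(N\NP)
    [6,7] "map" : S

N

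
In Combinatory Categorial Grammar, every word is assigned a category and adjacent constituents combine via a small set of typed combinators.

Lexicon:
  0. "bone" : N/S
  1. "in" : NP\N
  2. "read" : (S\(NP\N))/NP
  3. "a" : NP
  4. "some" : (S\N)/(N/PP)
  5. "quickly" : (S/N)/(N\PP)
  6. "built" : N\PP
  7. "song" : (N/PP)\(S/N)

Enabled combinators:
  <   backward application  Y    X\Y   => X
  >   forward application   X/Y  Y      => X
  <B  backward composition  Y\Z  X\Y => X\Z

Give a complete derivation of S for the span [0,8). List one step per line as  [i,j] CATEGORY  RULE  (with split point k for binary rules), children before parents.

[0,8] S   <
  [0,4] N   >
    [0,1] "bone" : N/S
    [1,4] S   <
      [1,2] "in" : NP\N
      [2,4] S\(NP\N)   >
        [2,3] "read" : (S\(NP\N))/NP
        [3,4] "a" : NP
  [4,8] S\N   >
    [4,5] "some" : (S\N)/(N/PP)
    [5,8] N/PP   <
      [5,7] S/N   >
        [5,6] "quickly" : (S/N)/(N\PP)
        [6,7] "built" : N\PP
      [7,8] "song" : (N/PP)\(S/N)

[0,1] N/S  lex  "bone"
[1,2] NP\N  lex  "in"
[2,3] (S\(NP\N))/NP  lex  "read"
[3,4] NP  lex  "a"
[2,4] S\(NP\N)  >  k=3
[1,4] S  <  k=2
[0,4] N  >  k=1
[4,5] (S\N)/(N/PP)  lex  "some"
[5,6] (S/N)/(N\PP)  lex  "quickly"
[6,7] N\PP  lex  "built"
[5,7] S/N  >  k=6
[7,8] (N/PP)\(S/N)  lex  "song"
[5,8] N/PP  <  k=7
[4,8] S\N  >  k=5
[0,8] S  <  k=4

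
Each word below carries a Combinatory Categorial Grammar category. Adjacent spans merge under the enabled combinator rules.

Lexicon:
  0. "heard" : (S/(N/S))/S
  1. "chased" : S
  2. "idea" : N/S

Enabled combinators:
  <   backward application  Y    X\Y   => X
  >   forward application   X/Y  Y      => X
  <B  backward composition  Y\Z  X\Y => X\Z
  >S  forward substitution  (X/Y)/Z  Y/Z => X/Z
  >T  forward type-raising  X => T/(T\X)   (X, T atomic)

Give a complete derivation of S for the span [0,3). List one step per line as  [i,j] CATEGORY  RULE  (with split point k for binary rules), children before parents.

[0,3] S   >
  [0,2] S/(N/S)   >
    [0,1] "heard" : (S/(N/S))/S
    [1,2] "chased" : S
  [2,3] "idea" : N/S

[0,1] (S/(N/S))/S  lex  "heard"
[1,2] S  lex  "chased"
[0,2] S/(N/S)  >  k=1
[2,3] N/S  lex  "idea"
[0,3] S  >  k=2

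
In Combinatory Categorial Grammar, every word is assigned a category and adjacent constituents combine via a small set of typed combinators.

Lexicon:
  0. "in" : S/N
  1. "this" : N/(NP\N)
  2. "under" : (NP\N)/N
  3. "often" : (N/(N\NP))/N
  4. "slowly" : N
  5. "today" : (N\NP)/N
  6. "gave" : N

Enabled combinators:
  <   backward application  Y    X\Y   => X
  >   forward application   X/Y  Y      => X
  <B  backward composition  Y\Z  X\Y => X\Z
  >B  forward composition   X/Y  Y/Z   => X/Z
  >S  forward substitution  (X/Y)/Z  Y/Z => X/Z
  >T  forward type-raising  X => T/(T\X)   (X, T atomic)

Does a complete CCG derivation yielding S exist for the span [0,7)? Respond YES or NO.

[0,7] S   >
  [0,3] S/N   >B
    [0,1] "in" : S/N
    [1,3] N/N   >B
      [1,2] "this" : N/(NP\N)
      [2,3] "under" : (NP\N)/N
  [3,7] N   >
    [3,5] N/(N\NP)   >
      [3,4] "often" : (N/(N\NP))/N
      [4,5] "slowly" : N
    [5,7] N\NP   >
      [5,6] "today" : (N\NP)/N
      [6,7] "gave" : N

YES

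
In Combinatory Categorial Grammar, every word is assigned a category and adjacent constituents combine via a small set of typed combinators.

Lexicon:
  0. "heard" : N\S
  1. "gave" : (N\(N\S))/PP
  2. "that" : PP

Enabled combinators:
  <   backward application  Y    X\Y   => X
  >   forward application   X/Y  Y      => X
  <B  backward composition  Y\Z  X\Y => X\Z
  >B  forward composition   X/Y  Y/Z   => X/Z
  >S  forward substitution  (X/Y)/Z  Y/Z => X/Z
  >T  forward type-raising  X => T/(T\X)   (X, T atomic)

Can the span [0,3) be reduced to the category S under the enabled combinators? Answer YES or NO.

NO

N\S (N\(N\S))/PP PP
CKY chart[0,3] = {N, N/(N\N), NP/(NP\N), PP/(PP\N), S/(S\N)}; S ∉ chart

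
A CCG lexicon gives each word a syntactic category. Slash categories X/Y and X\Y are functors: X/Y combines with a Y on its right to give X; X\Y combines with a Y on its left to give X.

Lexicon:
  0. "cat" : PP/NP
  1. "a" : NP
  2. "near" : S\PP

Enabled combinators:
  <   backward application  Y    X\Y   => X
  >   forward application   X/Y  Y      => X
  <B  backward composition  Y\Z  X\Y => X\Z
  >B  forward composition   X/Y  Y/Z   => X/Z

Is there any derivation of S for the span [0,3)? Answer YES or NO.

[0,3] S   <
  [0,2] PP   >
    [0,1] "cat" : PP/NP
    [1,2] "a" : NP
  [2,3] "near" : S\PP

YES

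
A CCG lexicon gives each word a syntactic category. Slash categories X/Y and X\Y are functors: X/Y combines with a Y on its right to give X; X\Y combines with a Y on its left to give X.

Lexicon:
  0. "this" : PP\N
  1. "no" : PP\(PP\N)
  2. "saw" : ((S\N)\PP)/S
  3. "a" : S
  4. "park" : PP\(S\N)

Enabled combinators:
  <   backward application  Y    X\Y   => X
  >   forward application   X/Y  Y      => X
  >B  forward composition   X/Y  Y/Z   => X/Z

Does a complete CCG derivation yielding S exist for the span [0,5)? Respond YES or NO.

NO

PP\N PP\(PP\N) ((S\N)\PP)/S S PP\(S\N)
CKY chart[0,5] = {PP}; S ∉ chart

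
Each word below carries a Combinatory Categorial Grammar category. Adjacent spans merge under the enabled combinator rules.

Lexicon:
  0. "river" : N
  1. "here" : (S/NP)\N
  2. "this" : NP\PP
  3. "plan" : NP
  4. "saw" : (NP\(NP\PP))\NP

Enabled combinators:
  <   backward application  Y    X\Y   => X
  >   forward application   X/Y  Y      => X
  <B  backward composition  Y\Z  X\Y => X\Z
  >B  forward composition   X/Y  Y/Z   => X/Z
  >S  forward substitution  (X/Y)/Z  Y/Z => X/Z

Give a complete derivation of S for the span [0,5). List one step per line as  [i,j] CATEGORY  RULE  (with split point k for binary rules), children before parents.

[0,5] S   >
  [0,2] S/NP   <
    [0,1] "river" : N
    [1,2] "here" : (S/NP)\N
  [2,5] NP   <
    [2,3] "this" : NP\PP
    [3,5] NP\(NP\PP)   <
      [3,4] "plan" : NP
      [4,5] "saw" : (NP\(NP\PP))\NP

[0,1] N  lex  "river"
[1,2] (S/NP)\N  lex  "here"
[0,2] S/NP  <  k=1
[2,3] NP\PP  lex  "this"
[3,4] NP  lex  "plan"
[4,5] (NP\(NP\PP))\NP  lex  "saw"
[3,5] NP\(NP\PP)  <  k=4
[2,5] NP  <  k=3
[0,5] S  >  k=2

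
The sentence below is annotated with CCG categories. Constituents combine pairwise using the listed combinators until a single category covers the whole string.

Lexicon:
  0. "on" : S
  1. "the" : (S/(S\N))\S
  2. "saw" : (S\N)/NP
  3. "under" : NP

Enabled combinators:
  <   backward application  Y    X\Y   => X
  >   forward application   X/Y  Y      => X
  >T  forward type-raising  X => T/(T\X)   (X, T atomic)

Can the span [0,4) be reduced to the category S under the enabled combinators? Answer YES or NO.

[0,4] S   >
  [0,2] S/(S\N)   <
    [0,1] "on" : S
    [1,2] "the" : (S/(S\N))\S
  [2,4] S\N   >
    [2,3] "saw" : (S\N)/NP
    [3,4] "under" : NP

YES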